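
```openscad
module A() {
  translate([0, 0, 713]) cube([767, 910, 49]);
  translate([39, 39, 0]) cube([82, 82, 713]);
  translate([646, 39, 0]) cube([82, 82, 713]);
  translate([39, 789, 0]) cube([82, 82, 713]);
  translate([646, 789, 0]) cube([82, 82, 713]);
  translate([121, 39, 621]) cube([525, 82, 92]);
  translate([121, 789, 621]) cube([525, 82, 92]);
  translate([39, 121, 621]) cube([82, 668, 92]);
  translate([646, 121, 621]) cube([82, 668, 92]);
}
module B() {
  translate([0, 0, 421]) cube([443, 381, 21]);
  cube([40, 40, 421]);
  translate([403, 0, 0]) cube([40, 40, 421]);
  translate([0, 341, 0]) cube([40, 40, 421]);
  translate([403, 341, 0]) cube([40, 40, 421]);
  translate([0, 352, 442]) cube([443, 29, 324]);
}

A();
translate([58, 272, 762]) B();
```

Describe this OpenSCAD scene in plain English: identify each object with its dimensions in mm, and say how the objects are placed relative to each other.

A is a rectangular dining table. The top is 767×910×49 mm with its upper surface at z = 762 mm. It stands on four 82×82 mm square legs, each inset 39 mm from the nearest pair of top edges, running from the floor to the underside of the top. Four apron rails, 82 mm thick and 92 mm tall, run between adjacent legs with their top edges flush with the underside of the top and their outer faces flush with the legs' outer faces.

B is a chair. The seat is a 443×381×21 mm slab with its top at z = 442 mm, on four 40×40 mm corner legs (flush with the seat edges, standing on z = 0). A flat backrest 29 mm thick, 324 mm tall, spans the full seat width and rises from the seat top along its +y edge, rear face flush with the rear of the seat.

The chair is on top of the table.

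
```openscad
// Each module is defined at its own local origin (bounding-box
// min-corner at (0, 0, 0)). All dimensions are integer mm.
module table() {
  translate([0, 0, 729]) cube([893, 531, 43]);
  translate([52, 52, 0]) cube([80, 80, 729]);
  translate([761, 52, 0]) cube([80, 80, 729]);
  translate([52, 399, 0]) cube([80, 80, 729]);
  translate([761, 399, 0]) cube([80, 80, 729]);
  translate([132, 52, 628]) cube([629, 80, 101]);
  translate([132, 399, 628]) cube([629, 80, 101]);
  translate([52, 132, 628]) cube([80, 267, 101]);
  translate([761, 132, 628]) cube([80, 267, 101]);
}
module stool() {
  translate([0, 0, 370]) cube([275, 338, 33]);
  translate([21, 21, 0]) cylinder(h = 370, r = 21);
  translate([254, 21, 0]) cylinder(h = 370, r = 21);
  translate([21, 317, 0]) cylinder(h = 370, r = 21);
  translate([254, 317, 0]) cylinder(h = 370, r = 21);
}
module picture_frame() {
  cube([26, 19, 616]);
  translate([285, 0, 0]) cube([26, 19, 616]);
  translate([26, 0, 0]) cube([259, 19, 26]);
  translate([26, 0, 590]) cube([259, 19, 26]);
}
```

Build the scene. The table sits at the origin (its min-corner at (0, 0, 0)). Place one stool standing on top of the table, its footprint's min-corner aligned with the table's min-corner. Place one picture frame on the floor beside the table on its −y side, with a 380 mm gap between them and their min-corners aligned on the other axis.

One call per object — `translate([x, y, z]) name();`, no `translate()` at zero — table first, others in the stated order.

table();
translate([0, 0, 772]) stool();
translate([0, -399, 0]) picture_frame();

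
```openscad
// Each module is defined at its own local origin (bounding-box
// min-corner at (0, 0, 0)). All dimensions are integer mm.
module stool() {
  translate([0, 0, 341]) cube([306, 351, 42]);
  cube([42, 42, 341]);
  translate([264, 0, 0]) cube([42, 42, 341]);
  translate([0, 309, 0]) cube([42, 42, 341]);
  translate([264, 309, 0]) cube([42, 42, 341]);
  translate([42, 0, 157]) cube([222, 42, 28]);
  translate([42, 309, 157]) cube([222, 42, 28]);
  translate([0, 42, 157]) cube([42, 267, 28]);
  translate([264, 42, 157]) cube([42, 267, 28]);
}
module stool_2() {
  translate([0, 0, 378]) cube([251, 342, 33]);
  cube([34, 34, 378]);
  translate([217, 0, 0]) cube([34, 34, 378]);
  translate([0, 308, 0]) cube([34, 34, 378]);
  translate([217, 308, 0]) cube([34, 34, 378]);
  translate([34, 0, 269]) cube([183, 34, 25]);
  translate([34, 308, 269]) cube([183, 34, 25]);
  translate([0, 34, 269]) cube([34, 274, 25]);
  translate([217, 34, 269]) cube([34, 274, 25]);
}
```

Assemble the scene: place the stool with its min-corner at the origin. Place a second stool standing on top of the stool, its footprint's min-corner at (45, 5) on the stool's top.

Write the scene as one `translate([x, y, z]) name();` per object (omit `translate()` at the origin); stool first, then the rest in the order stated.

stool();
translate([45, 5, 383]) stool_2();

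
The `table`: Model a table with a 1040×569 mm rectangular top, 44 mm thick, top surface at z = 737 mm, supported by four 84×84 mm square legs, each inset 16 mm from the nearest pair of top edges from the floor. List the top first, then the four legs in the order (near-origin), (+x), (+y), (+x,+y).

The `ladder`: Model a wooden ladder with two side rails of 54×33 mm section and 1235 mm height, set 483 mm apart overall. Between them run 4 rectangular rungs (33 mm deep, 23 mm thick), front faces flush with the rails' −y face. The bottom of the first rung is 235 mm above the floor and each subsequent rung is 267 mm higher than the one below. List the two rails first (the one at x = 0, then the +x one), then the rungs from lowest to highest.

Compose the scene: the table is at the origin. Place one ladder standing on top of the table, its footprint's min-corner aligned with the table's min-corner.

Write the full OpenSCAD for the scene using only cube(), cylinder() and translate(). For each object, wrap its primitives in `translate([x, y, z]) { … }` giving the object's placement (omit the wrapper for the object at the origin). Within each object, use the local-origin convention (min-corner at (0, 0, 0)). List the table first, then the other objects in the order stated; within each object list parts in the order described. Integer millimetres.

translate([0, 0, 693]) cube([1040, 569, 44]);
translate([16, 16, 0]) cube([84, 84, 693]);
translate([940, 16, 0]) cube([84, 84, 693]);
translate([16, 469, 0]) cube([84, 84, 693]);
translate([940, 469, 0]) cube([84, 84, 693]);
translate([0, 0, 737]) {
  cube([54, 33, 1235]);
  translate([429, 0, 0]) cube([54, 33, 1235]);
  translate([54, 0, 235]) cube([375, 33, 23]);
  translate([54, 0, 502]) cube([375, 33, 23]);
  translate([54, 0, 769]) cube([375, 33, 23]);
  translate([54, 0, 1036]) cube([375, 33, 23]);
}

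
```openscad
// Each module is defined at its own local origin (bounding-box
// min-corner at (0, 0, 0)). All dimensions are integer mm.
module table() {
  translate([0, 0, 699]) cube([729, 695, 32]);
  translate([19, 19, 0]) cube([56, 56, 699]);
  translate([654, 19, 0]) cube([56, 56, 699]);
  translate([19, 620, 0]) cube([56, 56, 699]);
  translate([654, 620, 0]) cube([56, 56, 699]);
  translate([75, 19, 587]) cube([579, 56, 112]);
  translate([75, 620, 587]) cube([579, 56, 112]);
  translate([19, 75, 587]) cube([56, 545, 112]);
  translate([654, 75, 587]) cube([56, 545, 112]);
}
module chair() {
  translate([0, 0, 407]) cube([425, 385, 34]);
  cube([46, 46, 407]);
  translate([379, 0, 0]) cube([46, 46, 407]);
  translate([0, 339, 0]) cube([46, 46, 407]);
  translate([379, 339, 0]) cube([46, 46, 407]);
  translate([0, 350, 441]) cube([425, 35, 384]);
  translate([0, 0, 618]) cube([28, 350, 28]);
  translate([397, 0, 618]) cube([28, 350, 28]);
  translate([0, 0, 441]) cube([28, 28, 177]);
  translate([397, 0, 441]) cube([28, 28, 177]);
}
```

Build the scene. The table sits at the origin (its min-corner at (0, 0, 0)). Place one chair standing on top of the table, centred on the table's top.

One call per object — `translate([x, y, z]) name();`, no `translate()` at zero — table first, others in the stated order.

table();
translate([152, 155, 731]) chair();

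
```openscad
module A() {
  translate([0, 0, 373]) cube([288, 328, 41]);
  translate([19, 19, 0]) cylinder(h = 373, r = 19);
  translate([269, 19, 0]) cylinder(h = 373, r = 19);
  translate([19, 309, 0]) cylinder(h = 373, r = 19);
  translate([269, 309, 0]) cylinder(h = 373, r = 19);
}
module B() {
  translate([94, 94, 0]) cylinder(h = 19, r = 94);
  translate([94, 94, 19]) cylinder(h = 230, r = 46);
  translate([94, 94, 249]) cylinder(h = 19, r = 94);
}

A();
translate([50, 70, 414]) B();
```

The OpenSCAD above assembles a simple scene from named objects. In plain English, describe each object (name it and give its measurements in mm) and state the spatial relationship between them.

A is a four-legged stool. The seat is a 288×328×41 mm slab whose top surface is at z = 414 mm; four round legs, each 38 mm in diameter, run from the floor (z = 0) to the underside of the seat, each leg's axis is inset half a diameter from the nearest pair of seat edges (so the leg's bounding box is flush with the corner).

B is a spool: two coaxial disc flanges of radius 94 mm and thickness 19 mm, joined by a core cylinder of radius 46 mm and height 230 mm. The lower flange rests on z = 0 and the three cylinders share a vertical axis.

The spool is on top of the stool, centred.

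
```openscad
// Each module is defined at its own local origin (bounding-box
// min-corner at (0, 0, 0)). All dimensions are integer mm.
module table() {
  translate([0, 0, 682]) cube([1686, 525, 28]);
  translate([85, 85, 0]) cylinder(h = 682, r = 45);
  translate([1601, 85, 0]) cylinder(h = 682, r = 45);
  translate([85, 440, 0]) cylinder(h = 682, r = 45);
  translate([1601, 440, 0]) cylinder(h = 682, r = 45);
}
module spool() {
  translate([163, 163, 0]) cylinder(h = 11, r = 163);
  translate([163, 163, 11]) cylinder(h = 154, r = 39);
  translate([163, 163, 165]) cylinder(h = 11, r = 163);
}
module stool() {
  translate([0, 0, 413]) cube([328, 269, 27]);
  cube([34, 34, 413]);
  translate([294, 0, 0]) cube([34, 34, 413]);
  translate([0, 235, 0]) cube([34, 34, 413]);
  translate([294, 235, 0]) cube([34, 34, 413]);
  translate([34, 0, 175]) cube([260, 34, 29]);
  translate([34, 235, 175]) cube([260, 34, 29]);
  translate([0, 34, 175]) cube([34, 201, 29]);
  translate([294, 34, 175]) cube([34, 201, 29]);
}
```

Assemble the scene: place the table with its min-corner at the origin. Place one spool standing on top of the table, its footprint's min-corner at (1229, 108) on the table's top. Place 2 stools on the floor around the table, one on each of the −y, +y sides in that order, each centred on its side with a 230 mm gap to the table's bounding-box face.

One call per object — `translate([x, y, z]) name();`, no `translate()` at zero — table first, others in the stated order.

table();
translate([1229, 108, 710]) spool();
translate([679, -499, 0]) stool();
translate([679, 755, 0]) stool();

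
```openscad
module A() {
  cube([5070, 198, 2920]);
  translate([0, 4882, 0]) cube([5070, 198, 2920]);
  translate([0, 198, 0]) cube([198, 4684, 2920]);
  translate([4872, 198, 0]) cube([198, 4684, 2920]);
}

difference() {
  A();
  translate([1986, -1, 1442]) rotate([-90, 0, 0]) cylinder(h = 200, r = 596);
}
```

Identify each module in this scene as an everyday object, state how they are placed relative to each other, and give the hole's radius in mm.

A is a house frame. The house frame has a circular hole through its front wall. The hole's radius is 596 mm.

The subtracted cylinder has r = 596 mm.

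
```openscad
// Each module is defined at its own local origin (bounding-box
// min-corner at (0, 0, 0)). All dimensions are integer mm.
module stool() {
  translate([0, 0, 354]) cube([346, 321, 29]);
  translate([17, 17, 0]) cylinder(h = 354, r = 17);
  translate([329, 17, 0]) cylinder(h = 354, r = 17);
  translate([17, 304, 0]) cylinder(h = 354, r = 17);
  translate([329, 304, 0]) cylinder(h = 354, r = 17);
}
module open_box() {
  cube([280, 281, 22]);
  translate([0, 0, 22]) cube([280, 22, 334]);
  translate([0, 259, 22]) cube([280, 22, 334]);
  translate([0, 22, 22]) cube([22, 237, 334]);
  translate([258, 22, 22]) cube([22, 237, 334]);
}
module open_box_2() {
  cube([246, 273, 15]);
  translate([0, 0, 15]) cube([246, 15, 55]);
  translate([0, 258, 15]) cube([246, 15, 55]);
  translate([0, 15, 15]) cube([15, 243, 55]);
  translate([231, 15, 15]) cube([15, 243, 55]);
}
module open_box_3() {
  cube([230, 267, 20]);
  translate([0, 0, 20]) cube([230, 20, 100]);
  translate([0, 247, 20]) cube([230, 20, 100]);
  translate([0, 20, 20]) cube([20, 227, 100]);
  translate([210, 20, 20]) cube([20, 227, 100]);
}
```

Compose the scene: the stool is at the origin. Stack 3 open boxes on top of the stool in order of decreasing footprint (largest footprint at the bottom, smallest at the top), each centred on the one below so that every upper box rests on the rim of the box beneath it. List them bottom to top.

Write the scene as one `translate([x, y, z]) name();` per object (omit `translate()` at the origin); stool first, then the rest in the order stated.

stool();
translate([33, 20, 383]) open_box();
translate([50, 24, 739]) open_box_2();
translate([58, 27, 809]) open_box_3();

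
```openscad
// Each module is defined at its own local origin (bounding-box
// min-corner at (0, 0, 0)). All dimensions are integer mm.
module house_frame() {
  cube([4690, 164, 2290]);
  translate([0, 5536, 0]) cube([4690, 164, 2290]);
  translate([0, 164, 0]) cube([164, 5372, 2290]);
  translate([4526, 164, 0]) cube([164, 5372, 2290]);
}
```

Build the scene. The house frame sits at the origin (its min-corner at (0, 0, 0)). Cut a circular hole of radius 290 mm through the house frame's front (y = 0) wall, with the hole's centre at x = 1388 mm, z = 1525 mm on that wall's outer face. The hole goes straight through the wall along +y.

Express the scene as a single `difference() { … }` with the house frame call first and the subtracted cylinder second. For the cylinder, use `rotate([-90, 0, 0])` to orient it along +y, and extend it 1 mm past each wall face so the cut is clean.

difference() {
  house_frame();
  translate([1388, -1, 1525]) rotate([-90, 0, 0]) cylinder(h = 166, r = 290);
}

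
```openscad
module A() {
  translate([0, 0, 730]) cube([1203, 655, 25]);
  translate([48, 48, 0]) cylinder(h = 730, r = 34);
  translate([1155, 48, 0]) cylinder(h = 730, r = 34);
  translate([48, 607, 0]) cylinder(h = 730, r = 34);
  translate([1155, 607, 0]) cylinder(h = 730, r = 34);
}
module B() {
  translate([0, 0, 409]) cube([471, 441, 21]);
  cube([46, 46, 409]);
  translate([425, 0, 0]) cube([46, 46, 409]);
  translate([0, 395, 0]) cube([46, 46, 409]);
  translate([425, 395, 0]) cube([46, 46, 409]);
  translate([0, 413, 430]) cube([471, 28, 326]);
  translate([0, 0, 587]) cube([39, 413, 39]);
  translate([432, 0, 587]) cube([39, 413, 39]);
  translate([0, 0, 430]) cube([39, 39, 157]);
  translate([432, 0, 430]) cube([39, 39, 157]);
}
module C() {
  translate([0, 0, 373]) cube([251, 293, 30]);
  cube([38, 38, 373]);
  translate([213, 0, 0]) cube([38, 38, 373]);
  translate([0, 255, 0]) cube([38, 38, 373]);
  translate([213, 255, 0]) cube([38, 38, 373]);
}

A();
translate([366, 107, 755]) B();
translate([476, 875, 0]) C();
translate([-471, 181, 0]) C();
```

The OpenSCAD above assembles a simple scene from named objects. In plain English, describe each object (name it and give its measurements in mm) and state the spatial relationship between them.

A is a rectangular dining table. The top is 1203×655×25 mm with its upper surface at z = 755 mm. It stands on four round legs of 68 mm diameter, each leg's bounding box inset 14 mm from the nearest pair of top edges, running from the floor to the underside of the top.

B is a chair: 471×441 mm seat, 21 mm thick, top at z = 430 mm, on four 46 mm square corner legs flush with the seat edges. A 28 mm thick backrest slab spans the full seat width, extending 326 mm above the seat top, its back face flush with the seat's +y edge. Two armrests of 39×39 mm section run along each side from the seat's front edge to the front of the backrest, top faces 196 mm above the seat top and outer faces flush with the seat's x-edges; a 39×39 mm post under the front of each armrest stands on the seat at the front corner.

C is a four-legged stool. The seat is a 251×293×30 mm slab whose top surface is at z = 403 mm; four square legs, each 38×38 mm in cross-section, run from the floor (z = 0) to the underside of the seat, each flush with a corner of the seat.

The chair is on top of the table, centred. Two stools sit around the table at the +y, −x sides.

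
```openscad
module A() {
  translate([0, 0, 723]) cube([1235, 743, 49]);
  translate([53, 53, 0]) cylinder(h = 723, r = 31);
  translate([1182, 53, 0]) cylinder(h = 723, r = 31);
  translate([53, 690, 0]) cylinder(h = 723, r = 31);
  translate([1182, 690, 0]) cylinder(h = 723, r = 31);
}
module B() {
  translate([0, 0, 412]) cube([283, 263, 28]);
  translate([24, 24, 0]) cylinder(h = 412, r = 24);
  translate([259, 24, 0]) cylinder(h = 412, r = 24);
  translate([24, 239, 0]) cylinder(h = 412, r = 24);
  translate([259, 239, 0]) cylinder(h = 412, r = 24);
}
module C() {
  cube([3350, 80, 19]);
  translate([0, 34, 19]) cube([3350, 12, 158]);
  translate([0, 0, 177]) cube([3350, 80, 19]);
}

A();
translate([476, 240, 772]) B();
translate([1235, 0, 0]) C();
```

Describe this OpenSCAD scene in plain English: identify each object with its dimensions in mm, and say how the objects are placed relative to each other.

A is a rectangular dining table. The top is 1235×743×49 mm with its upper surface at z = 772 mm. It stands on four round legs of 62 mm diameter, each leg's bounding box inset 22 mm from the nearest pair of top edges, running from the floor to the underside of the top.

B is a four-legged stool. The seat is a 283×263×28 mm slab whose top surface is at z = 440 mm; four round legs, each 48 mm in diameter, run from the floor (z = 0) to the underside of the seat, each leg's axis is inset half a diameter from the nearest pair of seat edges (so the leg's bounding box is flush with the corner).

C is an I-beam lying along x, 3350 mm long. Overall section height 196 mm. Two flanges 80 mm wide (y) and 19 mm thick, one on the floor and one at the top; a web 12 mm thick runs between them, centred on the flange width.

The stool is on top of the table, centred. The I-beam is against the table's +x side, with their −y faces flush.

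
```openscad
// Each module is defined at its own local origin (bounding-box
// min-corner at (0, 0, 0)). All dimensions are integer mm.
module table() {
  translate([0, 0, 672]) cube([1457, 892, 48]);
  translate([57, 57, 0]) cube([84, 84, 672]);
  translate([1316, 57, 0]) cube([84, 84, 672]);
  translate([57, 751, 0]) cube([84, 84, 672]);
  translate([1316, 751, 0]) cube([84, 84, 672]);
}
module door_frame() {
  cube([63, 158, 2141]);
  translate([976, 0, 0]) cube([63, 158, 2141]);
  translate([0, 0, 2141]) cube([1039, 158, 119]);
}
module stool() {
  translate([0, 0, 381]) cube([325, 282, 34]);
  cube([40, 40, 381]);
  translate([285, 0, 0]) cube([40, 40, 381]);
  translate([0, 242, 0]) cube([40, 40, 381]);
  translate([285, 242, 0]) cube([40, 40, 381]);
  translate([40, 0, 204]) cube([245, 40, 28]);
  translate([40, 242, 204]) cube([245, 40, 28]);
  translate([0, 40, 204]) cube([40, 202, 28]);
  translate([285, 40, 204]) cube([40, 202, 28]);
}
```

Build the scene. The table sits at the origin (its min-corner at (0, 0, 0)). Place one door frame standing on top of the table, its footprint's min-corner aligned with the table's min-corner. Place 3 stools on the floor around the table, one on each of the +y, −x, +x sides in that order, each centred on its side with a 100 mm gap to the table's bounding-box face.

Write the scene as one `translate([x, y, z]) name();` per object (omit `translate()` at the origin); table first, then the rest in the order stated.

table();
translate([0, 0, 720]) door_frame();
translate([566, 992, 0]) stool();
translate([-425, 305, 0]) stool();
translate([1557, 305, 0]) stool();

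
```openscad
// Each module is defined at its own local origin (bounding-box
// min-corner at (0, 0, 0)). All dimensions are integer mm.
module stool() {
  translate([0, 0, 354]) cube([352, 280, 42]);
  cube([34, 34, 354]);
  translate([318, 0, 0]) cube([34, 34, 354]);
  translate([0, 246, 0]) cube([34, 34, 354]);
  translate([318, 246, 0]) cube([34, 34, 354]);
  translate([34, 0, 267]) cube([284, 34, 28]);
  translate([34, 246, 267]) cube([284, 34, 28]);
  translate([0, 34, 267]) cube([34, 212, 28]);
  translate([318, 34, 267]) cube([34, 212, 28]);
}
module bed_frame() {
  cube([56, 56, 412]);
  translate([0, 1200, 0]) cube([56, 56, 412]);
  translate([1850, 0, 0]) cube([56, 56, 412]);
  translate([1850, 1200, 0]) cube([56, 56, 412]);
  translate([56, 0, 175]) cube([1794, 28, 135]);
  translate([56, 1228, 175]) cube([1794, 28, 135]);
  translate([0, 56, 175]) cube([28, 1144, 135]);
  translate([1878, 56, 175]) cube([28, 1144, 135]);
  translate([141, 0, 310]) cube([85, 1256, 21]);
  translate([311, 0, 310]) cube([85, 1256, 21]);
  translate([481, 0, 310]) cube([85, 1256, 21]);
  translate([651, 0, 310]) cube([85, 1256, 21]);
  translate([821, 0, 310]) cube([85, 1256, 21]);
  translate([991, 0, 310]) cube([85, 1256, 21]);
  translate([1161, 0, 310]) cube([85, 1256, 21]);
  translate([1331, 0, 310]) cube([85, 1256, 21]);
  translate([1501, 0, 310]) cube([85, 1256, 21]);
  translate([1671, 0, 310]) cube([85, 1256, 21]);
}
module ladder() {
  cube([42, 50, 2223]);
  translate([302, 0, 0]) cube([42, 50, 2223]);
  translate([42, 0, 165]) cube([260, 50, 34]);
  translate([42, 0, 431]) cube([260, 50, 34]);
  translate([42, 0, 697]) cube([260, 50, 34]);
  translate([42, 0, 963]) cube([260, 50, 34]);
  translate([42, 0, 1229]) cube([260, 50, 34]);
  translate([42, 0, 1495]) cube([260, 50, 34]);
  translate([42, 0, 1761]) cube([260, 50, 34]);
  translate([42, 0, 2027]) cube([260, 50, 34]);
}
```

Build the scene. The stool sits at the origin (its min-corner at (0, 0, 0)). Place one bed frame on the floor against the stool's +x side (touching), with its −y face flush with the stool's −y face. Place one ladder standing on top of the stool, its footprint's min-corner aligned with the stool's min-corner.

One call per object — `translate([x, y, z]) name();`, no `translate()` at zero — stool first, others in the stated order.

stool();
translate([352, 0, 0]) bed_frame();
translate([0, 0, 396]) ladder();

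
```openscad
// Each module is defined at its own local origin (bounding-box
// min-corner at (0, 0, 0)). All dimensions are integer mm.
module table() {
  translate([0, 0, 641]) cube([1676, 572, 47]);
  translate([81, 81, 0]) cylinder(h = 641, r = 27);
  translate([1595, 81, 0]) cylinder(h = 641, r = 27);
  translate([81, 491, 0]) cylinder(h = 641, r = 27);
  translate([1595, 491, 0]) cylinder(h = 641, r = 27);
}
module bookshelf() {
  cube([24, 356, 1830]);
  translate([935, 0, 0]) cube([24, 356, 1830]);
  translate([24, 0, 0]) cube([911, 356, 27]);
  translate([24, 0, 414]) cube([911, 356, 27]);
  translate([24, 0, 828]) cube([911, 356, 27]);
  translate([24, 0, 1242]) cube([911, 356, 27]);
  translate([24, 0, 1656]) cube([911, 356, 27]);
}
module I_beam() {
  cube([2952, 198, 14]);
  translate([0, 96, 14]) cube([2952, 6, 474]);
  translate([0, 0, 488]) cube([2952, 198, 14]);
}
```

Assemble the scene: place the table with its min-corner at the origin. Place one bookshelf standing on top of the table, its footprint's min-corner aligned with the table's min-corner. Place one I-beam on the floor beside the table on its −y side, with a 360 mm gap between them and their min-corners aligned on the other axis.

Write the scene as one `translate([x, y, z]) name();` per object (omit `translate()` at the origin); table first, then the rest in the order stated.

table();
translate([0, 0, 688]) bookshelf();
translate([0, -558, 0]) I_beam();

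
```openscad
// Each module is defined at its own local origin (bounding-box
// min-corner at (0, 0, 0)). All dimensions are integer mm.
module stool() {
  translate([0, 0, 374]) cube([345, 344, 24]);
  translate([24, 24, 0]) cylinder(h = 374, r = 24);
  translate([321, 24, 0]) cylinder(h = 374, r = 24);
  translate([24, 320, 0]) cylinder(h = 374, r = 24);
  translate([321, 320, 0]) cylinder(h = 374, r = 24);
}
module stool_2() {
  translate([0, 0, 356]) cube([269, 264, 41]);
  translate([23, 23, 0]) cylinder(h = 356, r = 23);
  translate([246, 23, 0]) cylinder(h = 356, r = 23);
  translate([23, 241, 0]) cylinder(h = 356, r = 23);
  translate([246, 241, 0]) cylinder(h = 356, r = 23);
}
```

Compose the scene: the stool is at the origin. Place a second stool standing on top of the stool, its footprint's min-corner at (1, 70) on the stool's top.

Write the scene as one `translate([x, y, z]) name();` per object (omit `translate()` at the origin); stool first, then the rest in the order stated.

stool();
translate([1, 70, 398]) stool_2();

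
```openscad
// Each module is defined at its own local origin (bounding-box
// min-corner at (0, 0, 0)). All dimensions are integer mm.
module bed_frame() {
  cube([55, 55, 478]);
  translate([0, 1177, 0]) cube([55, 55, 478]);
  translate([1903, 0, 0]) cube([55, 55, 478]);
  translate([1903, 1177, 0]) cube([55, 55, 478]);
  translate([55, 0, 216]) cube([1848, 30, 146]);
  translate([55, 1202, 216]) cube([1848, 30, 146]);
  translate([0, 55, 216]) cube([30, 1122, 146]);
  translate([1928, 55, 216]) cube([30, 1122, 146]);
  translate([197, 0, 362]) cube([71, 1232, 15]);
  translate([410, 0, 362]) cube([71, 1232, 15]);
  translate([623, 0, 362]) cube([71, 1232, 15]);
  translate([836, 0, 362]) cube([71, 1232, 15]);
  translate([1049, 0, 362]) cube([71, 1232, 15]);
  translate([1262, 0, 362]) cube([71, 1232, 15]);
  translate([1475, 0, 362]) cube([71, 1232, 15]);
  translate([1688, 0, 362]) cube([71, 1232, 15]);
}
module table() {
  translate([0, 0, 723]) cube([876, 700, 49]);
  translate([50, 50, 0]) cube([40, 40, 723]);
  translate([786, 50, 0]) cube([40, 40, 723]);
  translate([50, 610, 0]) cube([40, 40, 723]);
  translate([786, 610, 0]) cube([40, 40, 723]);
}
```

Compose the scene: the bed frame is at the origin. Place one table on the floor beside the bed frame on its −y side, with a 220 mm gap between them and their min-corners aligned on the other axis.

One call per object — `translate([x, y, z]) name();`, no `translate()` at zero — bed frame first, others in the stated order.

bed_frame();
translate([0, -920, 0]) table();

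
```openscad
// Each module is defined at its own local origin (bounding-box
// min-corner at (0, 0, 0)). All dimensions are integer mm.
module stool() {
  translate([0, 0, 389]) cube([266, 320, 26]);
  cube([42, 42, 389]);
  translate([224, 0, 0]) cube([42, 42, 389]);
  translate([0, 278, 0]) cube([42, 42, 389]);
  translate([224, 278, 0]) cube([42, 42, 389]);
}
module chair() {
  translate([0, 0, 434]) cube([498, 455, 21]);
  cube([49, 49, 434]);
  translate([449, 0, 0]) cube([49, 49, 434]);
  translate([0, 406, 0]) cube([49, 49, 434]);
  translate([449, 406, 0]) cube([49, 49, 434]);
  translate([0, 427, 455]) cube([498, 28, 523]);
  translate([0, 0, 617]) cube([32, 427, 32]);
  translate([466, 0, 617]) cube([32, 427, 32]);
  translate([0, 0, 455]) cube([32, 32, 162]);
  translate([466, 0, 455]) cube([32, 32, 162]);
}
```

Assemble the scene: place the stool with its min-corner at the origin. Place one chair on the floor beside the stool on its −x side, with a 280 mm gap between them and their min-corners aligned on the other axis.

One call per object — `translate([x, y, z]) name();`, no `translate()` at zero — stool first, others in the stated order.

stool();
translate([-778, 0, 0]) chair();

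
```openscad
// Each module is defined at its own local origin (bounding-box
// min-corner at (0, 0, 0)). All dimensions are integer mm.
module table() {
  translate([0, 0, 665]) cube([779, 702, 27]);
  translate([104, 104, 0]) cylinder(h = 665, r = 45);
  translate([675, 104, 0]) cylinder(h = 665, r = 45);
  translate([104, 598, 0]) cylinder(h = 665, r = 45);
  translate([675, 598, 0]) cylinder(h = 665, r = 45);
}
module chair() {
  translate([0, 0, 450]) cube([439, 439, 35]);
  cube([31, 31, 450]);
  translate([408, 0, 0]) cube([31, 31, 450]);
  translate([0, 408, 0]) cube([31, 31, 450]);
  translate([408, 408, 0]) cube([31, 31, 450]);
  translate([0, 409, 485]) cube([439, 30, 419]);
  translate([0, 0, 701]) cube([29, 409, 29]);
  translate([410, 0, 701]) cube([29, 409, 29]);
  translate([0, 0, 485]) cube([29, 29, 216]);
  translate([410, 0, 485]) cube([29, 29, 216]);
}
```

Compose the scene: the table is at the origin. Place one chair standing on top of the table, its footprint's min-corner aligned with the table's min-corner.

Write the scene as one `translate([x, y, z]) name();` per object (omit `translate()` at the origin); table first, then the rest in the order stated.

table();
translate([0, 0, 692]) chair();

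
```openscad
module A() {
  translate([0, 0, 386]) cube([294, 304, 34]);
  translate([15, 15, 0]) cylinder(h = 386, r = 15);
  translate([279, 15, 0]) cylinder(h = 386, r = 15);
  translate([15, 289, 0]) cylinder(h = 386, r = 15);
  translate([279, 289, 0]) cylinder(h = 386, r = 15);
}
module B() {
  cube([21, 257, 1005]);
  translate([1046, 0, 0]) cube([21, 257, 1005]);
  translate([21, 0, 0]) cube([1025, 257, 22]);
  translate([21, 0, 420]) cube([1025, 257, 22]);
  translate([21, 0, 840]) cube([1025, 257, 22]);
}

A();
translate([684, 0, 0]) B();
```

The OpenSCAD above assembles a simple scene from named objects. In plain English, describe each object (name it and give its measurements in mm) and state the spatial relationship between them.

A is a four-legged stool. The seat is 294×304 mm, 34 mm thick, top at z = 420 mm. It stands on four round legs, each 30 mm in diameter, from z = 0 to the seat underside, each leg's axis is inset half a diameter from the nearest pair of seat edges (so the leg's bounding box is flush with the corner).

B is a bookshelf 1067 mm wide overall, 257 mm deep and 1005 mm tall. The two sides are 21 mm thick vertical panels. 3 horizontal shelves of 22 mm thickness span between the inner faces of the sides; the lowest shelf sits on the floor and shelves are stacked with a clear vertical gap of 398 mm between each pair.

The bookshelf is on the floor beside the stool on its +x side.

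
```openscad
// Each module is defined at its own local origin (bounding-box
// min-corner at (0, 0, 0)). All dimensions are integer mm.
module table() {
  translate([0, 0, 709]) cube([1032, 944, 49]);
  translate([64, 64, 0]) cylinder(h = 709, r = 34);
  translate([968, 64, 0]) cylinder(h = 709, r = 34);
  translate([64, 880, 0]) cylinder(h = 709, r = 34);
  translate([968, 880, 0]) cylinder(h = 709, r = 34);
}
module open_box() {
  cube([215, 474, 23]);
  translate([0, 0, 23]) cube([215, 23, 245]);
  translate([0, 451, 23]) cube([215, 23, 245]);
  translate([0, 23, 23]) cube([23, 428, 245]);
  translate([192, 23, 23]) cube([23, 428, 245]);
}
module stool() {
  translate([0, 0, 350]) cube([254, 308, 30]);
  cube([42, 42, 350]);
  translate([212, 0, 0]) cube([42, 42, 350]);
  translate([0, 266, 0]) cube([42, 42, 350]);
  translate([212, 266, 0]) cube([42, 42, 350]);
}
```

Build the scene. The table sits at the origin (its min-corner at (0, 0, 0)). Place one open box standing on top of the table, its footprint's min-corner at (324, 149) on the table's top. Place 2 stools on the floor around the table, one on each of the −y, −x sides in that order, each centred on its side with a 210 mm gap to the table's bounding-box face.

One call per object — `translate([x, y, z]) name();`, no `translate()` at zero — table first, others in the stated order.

table();
translate([324, 149, 758]) open_box();
translate([389, -518, 0]) stool();
translate([-464, 318, 0]) stool();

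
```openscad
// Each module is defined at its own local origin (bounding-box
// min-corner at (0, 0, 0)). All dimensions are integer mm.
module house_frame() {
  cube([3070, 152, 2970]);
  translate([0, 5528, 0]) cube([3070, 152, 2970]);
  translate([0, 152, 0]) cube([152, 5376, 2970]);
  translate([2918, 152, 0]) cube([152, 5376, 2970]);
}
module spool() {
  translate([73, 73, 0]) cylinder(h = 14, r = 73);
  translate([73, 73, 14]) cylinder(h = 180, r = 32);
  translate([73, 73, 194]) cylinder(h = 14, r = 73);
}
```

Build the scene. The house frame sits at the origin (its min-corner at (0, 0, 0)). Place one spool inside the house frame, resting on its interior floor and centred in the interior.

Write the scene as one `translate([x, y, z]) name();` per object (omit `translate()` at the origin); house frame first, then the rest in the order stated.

house_frame();
translate([1462, 2767, 0]) spool();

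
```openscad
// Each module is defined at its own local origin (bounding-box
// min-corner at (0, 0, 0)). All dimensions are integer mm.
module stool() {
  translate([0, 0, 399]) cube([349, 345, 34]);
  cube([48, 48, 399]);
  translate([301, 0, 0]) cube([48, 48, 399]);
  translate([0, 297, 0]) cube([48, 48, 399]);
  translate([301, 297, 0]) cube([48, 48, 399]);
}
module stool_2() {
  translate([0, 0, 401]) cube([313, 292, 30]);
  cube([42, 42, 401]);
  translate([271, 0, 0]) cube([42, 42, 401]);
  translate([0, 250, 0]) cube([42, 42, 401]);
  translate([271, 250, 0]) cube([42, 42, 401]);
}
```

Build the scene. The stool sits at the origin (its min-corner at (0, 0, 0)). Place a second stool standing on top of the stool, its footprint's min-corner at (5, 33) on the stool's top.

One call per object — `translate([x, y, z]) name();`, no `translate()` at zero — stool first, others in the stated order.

stool();
translate([5, 33, 433]) stool_2();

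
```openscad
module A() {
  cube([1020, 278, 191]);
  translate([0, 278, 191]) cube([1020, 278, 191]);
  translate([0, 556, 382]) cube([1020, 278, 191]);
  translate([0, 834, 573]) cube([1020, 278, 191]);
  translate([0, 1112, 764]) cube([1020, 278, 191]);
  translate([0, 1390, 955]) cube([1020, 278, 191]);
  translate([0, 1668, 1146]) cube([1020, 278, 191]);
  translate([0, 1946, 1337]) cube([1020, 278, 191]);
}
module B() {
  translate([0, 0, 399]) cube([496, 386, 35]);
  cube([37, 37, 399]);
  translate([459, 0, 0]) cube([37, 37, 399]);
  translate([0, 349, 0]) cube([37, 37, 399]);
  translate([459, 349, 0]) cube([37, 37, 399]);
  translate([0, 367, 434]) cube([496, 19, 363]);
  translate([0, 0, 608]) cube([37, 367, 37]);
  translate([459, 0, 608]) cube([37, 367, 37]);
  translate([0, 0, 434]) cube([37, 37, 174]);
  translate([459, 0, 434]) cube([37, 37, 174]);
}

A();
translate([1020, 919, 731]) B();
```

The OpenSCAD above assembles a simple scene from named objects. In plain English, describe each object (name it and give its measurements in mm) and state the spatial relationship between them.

A is a run of 8 identical solid stair steps. Each tread is 1020×278 mm and each step block is 191 mm high. Step 1 rests on the floor; step k is offset from step 1 by (k−1)×278 mm in y and (k−1)×191 mm in z.

B is a chair: 496×386 mm seat, 35 mm thick, top at z = 434 mm, on four 37 mm square corner legs flush with the seat edges. A 19 mm thick backrest slab spans the full seat width, extending 363 mm above the seat top, its back face flush with the seat's +y edge. Two armrests of 37×37 mm section run along each side from the seat's front edge to the front of the backrest, top faces 211 mm above the seat top and outer faces flush with the seat's x-edges; a 37×37 mm post under the front of each armrest stands on the seat at the front corner.

The chair is beside the staircase with their tops flush at z = 1528.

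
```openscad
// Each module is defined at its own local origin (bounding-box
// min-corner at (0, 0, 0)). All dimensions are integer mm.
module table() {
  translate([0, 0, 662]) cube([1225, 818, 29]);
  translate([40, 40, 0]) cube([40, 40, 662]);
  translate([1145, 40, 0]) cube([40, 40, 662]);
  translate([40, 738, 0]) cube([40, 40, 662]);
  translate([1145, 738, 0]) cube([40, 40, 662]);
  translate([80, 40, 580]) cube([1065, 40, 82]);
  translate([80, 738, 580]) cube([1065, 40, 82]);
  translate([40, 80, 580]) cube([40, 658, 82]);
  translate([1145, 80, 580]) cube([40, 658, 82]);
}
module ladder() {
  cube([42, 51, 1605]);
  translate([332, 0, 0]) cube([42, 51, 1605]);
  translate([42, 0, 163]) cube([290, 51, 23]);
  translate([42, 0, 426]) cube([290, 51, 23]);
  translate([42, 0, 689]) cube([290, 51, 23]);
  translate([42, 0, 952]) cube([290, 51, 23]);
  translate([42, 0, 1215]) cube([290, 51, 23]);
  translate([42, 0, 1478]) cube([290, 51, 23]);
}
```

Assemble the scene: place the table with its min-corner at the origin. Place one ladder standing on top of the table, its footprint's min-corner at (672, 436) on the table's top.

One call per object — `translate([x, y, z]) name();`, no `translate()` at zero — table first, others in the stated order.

table();
translate([672, 436, 691]) ladder();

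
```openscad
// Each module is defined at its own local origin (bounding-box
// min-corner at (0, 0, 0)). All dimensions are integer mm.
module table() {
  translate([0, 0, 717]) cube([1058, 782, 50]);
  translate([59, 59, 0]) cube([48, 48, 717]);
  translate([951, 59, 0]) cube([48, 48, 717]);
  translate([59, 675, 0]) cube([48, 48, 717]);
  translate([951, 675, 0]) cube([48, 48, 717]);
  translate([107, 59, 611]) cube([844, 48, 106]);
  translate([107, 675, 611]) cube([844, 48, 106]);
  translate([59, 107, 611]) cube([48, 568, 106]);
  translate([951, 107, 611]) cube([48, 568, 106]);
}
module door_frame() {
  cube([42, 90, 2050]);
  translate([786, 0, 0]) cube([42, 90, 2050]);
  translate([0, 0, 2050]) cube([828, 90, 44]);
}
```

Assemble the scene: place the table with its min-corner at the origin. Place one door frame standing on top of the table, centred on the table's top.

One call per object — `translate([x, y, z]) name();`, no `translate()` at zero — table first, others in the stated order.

table();
translate([115, 346, 767]) door_frame();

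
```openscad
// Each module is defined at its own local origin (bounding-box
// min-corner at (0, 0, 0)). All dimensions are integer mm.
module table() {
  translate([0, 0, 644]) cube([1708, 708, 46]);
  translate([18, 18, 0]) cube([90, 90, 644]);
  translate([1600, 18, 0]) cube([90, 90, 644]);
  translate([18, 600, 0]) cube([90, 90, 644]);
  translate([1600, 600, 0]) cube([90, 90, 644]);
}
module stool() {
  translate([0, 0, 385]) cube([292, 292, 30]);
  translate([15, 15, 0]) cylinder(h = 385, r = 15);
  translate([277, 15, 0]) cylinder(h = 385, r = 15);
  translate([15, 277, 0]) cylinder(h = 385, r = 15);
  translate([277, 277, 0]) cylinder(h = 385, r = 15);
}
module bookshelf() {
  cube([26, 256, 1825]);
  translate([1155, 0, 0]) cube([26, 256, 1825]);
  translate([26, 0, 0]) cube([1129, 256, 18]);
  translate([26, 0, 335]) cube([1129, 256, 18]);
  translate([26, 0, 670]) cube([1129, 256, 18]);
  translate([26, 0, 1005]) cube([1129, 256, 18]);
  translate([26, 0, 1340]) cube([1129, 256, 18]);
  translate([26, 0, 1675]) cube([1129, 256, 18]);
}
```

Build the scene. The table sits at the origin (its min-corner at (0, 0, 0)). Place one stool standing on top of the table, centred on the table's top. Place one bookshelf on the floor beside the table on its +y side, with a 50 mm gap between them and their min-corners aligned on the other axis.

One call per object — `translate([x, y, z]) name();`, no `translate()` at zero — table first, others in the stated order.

table();
translate([708, 208, 690]) stool();
translate([0, 758, 0]) bookshelf();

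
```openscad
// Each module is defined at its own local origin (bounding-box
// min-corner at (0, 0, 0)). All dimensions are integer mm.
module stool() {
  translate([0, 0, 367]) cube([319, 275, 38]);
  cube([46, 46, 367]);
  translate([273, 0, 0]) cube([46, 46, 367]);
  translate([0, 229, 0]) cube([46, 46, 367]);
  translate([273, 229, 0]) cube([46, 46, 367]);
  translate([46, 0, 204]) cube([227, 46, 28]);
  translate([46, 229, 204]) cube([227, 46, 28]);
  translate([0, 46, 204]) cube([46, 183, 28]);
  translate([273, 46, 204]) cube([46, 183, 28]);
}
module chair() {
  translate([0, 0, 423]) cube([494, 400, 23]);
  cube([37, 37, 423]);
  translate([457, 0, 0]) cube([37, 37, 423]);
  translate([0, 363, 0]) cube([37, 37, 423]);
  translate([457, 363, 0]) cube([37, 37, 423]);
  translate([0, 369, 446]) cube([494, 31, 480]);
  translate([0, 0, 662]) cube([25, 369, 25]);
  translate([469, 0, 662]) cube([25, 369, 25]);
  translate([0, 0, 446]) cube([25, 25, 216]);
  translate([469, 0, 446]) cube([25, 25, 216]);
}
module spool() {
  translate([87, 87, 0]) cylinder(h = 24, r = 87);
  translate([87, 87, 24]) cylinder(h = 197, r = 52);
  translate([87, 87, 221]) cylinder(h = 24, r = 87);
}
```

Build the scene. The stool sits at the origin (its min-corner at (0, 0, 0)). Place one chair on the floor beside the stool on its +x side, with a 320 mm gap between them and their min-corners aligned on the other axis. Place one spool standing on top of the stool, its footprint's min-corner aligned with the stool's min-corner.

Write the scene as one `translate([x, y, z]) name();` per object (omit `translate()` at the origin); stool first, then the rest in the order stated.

stool();
translate([639, 0, 0]) chair();
translate([0, 0, 405]) spool();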